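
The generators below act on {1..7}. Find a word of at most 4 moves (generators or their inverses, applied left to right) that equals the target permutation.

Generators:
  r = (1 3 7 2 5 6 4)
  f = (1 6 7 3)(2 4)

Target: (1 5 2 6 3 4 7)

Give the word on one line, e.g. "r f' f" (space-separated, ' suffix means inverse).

f r'

  after f: (1 6 7 3)(2 4)
  after r': (1 5 2 6 3 4 7)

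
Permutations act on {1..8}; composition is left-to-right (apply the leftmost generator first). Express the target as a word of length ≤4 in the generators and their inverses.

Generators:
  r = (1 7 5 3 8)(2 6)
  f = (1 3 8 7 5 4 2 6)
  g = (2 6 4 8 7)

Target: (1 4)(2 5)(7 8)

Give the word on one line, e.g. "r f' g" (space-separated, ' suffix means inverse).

f' g r' r'

  after f': (1 6 2 4 5 7 8 3)
  after g: (1 4 5 2 8 3)
  after r': (1 4 7)(2 3 8 5 6)
  after r': (1 4)(2 5)(7 8)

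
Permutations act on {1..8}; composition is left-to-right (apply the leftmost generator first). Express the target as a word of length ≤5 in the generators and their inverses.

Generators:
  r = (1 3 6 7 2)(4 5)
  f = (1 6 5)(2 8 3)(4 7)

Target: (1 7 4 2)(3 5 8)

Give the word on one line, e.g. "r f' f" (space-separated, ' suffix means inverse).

f' f' r' f r'

  after f': (1 5 6)(2 3 8)(4 7)
  after f': (1 6 5)(2 8 3)
  after r': (1 3 7 6 4 5 2 8)
  after f: (1 2 3 4)(5 8 6 7)
  after r': (1 7 4 2)(3 5 8)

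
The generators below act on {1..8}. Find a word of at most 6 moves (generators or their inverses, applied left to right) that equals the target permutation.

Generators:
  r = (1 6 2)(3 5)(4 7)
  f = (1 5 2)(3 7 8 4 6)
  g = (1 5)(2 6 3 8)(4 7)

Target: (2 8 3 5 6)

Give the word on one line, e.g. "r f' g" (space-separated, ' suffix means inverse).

  after g: (1 5)(2 6 3 8)(4 7)
  after r: (1 3 8)(5 6)
  after g': (1 6)(2 8 5)(4 7)
  after r': (2 8 3 5 6)

g r g' r'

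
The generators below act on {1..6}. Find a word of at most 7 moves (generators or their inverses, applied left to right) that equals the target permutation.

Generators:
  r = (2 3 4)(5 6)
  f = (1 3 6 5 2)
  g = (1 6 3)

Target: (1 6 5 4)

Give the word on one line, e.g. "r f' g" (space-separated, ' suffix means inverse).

  after f': (1 2 5 6 3)
  after f': (1 5 3 2 6)
  after r: (1 6)(2 5 4)
  after g: (1 3)(2 5 4)
  after f: (1 6 5 4)

f' f' r g f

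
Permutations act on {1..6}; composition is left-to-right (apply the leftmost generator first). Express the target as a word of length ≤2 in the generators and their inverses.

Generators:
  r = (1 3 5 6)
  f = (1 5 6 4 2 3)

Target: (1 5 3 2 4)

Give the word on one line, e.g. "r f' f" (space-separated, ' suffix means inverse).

  after f': (1 3 2 4 6 5)
  after r: (1 5 3 2 4)

f' r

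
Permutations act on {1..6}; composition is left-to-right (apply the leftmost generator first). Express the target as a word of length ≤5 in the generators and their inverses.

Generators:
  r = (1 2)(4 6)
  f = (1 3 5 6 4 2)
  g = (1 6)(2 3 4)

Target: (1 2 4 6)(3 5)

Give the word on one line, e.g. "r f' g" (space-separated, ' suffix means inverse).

  after f: (1 3 5 6 4 2)
  after r': (1 3 5 4)
  after g': (1 2 4 6)(3 5)

f r' g'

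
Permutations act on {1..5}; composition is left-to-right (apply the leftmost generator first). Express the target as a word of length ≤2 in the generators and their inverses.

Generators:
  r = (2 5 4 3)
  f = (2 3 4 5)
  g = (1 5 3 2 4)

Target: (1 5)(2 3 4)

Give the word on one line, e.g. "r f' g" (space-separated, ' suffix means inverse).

f' g

  after f': (2 5 4 3)
  after g: (1 5)(2 3 4)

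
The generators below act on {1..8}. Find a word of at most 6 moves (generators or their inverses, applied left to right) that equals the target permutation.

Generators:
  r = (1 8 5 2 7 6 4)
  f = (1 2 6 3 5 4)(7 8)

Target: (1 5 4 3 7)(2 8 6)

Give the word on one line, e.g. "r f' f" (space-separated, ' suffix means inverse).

r' f r r

  after r': (1 4 6 7 2 5 8)
  after f: (2 4 3 5 7 6 8)
  after r: (1 8 7 4 3 2)(5 6)
  after r: (1 5 4 3 7)(2 8 6)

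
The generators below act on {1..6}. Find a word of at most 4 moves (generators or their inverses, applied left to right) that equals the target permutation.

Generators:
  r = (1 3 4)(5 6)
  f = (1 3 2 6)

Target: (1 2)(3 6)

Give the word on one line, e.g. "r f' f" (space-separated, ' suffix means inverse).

  after f': (1 6 2 3)
  after f': (1 2)(3 6)

f' f'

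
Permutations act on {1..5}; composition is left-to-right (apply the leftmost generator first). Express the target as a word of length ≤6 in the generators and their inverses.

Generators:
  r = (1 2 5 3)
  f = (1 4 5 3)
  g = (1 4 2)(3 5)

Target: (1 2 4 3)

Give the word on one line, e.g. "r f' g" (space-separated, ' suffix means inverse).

  after g: (1 4 2)(3 5)
  after g: (1 2 4)
  after r': (2 4 3 5)
  after g': (1 2)(4 5)
  after f: (1 2 4 3)

g g r' g' f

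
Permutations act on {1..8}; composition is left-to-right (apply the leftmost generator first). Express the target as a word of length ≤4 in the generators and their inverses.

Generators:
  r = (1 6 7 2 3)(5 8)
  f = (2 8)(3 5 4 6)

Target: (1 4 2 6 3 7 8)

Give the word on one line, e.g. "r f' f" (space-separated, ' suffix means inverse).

  after r': (1 3 2 7 6)(5 8)
  after f': (1 6)(2 7 4 5)(3 8)
  after f': (1 4 3 2 7 5 8 6)
  after r': (1 4 2 6 3 7 8)

r' f' f' r'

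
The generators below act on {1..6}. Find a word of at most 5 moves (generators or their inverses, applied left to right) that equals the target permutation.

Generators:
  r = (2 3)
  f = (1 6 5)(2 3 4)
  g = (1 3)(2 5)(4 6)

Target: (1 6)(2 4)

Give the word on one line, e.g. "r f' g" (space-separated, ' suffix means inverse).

  after g: (1 3)(2 5)(4 6)
  after r: (1 2 5 3)(4 6)
  after g: (1 5)
  after f': (1 6)(2 4 3)
  after r: (1 6)(2 4)

g r g f' r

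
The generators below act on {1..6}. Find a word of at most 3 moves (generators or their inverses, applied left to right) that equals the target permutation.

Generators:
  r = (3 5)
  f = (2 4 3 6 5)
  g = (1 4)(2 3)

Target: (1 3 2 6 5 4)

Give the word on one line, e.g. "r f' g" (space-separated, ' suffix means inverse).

r g' f

  after r: (3 5)
  after g': (1 4)(2 3 5)
  after f: (1 3 2 6 5 4)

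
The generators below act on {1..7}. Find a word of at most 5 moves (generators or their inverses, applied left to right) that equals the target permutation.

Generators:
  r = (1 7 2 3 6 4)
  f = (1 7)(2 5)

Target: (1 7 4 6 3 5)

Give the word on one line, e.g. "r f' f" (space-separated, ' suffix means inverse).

f r' f'

  after f: (1 7)(2 5)
  after r': (2 5 7 4 6 3)
  after f': (1 7 4 6 3 5)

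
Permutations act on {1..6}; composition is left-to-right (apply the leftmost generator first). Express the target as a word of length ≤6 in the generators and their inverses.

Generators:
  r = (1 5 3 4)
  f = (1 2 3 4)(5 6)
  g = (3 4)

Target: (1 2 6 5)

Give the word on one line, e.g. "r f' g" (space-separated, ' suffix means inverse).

  after f': (1 4 3 2)(5 6)
  after r: (2 5 6 3)
  after f: (1 2 6 4)
  after g: (1 2 6 3 4)
  after r': (1 2 6 5)

f' r f g r'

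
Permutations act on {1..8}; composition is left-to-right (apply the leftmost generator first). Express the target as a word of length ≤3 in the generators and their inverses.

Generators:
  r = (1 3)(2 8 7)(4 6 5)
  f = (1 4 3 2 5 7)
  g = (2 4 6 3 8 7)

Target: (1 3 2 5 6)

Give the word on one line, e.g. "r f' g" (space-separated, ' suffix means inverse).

  after g: (2 4 6 3 8 7)
  after r': (1 3 2 5 6)

g r'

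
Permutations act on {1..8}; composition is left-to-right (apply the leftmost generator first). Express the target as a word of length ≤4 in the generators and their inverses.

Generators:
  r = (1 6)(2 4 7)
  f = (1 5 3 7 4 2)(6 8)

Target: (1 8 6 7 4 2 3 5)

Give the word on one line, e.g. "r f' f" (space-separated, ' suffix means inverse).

r' f' r r

  after r': (1 6)(2 7 4)
  after f': (1 8 6 2 3 5)
  after r: (1 8)(2 3 5 6 4 7)
  after r: (1 8 6 7 4 2 3 5)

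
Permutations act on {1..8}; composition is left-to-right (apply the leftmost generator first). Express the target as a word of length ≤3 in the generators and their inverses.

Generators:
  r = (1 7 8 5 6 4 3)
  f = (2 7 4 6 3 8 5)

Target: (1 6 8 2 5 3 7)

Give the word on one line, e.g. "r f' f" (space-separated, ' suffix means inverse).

  after r': (1 3 4 6 5 8 7)
  after f': (1 6 8 2 5 3 7)

r' f'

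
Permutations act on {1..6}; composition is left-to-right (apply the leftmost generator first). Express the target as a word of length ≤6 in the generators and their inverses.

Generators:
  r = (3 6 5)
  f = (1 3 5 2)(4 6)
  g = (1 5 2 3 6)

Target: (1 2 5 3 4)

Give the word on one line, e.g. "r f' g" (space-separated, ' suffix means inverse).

f g g r f'

  after f: (1 3 5 2)(4 6)
  after g: (1 6 4)(2 5 3)
  after g: (4 5 6)
  after r: (3 6 4)
  after f': (1 2 5 3 4)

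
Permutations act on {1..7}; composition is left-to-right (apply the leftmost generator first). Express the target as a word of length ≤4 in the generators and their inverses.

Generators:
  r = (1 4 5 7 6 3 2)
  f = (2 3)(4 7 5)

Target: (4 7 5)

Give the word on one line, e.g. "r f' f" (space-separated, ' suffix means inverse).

  after f: (2 3)(4 7 5)
  after f: (4 5 7)
  after f: (2 3)
  after f: (4 7 5)

f f f f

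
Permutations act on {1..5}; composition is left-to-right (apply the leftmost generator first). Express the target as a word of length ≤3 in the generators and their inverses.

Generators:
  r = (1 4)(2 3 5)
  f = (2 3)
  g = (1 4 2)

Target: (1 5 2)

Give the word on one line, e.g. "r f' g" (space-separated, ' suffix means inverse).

  after g': (1 2 4)
  after r': (1 5 3 2)
  after f': (1 5 2)

g' r' f'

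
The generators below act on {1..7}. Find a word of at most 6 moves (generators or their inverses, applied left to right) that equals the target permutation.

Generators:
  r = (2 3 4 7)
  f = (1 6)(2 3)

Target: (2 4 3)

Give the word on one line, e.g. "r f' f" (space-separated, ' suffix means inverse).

  after f: (1 6)(2 3)
  after r': (1 6)(3 7 4)
  after f: (2 3 7 4)
  after r: (2 4 3)

f r' f r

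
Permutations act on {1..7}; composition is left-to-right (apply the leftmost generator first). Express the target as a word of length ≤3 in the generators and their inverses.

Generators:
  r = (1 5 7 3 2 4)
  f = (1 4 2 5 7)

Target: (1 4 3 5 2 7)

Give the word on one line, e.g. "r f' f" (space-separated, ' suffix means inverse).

  after f: (1 4 2 5 7)
  after r': (1 2)(3 7 4)
  after f': (1 4 3 5 2 7)

f r' f'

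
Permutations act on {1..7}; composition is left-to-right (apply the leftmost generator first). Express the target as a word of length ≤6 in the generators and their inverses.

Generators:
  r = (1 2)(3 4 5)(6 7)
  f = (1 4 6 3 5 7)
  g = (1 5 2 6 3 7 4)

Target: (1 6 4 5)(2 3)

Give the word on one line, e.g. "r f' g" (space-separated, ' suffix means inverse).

r' g' g' r g

  after r': (1 2)(3 5 4)(6 7)
  after g': (1 5 7 2 4 6 3)
  after g': (2 7 5 3 4)
  after r: (1 2 6 7 3 5 4)
  after g: (1 6 4 5)(2 3)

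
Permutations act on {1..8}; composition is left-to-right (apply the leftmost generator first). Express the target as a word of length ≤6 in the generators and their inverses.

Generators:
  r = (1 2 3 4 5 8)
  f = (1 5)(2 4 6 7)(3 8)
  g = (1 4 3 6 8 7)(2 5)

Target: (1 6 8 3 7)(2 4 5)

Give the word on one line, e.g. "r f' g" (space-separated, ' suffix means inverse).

r' r' g f' f'

  after r': (1 8 5 4 3 2)
  after r': (1 5 3)(2 8 4)
  after g: (1 2 7)(3 4 5 6 8)
  after f': (1 7 5 4)(2 6 3)
  after f': (1 6 8 3 7)(2 4 5)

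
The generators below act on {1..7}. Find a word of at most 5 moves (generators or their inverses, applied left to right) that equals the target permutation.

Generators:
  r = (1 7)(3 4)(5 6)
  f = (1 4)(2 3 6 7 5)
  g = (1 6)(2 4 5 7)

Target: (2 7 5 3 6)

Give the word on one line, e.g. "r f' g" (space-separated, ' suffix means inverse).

r f' r' r' g

  after r: (1 7)(3 4)(5 6)
  after f': (1 6 7 4 2 5 3)
  after r': (1 5 4 2 6)(3 7)
  after r': (1 6 7 4 2 5 3)
  after g: (2 7 5 3 6)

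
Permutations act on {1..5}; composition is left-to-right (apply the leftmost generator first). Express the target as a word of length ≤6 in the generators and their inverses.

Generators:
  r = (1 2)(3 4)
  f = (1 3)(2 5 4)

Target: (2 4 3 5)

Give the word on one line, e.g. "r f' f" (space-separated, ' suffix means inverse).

f' r' f' f' r'

  after f': (1 3)(2 4 5)
  after r': (1 4 5)(2 3)
  after f': (1 5 3 4 2)
  after f': (1 2 3 5)
  after r': (2 4 3 5)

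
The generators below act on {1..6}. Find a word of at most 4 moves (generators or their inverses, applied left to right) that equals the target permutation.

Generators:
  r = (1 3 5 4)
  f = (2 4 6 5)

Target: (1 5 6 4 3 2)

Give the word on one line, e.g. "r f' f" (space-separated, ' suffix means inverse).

  after r: (1 3 5 4)
  after f: (1 3 2 4)(5 6)
  after r: (1 5 6 4 3 2)

r f r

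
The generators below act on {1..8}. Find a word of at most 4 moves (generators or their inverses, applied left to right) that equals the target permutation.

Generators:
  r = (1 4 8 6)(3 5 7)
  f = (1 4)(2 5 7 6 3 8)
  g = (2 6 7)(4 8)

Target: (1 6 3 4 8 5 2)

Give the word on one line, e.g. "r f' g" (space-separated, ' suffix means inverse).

f' r' r'

  after f': (1 4)(2 8 3 6 7 5)
  after r': (2 4 6 5)(3 8 7)
  after r': (1 6 3 4 8 5 2)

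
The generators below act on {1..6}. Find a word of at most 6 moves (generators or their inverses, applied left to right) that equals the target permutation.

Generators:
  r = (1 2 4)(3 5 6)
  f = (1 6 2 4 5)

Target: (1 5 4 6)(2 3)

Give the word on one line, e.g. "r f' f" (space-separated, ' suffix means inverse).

f r' f f r'

  after f: (1 6 2 4 5)
  after r': (1 5 4 3 6)
  after f: (2 4 3)
  after f: (1 6 2 5)(3 4)
  after r': (1 5 4 6)(2 3)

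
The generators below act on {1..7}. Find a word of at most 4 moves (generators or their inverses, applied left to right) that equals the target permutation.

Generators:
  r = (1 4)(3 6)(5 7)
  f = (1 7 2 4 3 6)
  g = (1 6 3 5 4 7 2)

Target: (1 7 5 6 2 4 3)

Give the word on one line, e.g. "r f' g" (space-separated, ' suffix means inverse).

  after g': (1 2 7 4 5 3 6)
  after g': (1 7 5 6 2 4 3)

g' g'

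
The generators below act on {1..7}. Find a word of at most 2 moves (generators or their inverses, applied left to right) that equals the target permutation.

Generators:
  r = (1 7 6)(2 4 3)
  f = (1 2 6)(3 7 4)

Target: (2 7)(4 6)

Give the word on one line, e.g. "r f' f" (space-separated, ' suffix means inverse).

r' f

  after r': (1 6 7)(2 3 4)
  after f: (2 7)(4 6)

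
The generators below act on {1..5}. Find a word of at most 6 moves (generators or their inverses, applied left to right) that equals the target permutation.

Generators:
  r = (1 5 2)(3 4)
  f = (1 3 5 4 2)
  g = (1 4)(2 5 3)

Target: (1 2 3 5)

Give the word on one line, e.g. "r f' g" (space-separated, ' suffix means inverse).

r r f g f

  after r: (1 5 2)(3 4)
  after r: (1 2 5)
  after f: (2 4)(3 5)
  after g: (1 4 5 2)
  after f: (1 2 3 5)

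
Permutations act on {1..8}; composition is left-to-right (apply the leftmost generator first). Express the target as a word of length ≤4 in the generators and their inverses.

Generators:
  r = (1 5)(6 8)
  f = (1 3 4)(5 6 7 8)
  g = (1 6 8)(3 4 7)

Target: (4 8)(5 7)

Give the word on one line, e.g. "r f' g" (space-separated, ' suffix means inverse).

f r' f'

  after f: (1 3 4)(5 6 7 8)
  after r': (1 3 4 5 8)(6 7)
  after f': (4 8)(5 7)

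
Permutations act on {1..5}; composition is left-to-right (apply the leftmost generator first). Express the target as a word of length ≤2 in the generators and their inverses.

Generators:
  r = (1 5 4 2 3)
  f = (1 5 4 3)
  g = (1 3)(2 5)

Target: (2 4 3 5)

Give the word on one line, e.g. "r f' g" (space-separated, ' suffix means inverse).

  after g': (1 3)(2 5)
  after f: (2 4 3 5)

g' f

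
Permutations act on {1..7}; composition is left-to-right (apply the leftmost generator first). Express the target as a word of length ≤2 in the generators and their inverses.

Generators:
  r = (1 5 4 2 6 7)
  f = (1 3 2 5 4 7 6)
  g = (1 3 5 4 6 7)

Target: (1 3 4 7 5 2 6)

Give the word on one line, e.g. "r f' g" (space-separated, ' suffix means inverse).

  after g: (1 3 5 4 6 7)
  after r: (1 3 4 7 5 2 6)

g r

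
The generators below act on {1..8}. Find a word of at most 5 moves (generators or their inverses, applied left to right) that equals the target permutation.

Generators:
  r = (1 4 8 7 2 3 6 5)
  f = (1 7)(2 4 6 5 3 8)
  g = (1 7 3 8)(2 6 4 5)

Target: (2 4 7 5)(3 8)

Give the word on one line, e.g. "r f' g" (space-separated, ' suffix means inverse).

g' r g f' r

  after g': (1 8 3 7)(2 5 4 6)
  after r: (1 7 4 5 8 6 3 2)
  after g: (1 3 6 8 4 2 7 5)
  after f': (1 5 7 6 3 4 8 2)
  after r: (2 4 7 5)(3 8)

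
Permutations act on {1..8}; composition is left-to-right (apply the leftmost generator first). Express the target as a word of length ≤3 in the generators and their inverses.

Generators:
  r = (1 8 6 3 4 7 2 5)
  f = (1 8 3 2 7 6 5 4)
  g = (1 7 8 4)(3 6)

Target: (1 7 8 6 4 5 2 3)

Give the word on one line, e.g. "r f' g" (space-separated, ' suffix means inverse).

  after r': (1 5 2 7 4 3 6 8)
  after f: (1 4 2 6 3 5 7)
  after r: (1 7 8 6 4 5 2 3)

r' f r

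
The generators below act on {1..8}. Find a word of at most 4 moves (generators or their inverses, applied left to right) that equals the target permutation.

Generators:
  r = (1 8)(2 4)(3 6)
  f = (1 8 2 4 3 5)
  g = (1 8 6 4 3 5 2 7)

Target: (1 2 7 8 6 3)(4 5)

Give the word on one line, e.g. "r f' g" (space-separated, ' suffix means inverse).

  after g: (1 8 6 4 3 5 2 7)
  after f: (1 2 7 8 6 3)(4 5)

g f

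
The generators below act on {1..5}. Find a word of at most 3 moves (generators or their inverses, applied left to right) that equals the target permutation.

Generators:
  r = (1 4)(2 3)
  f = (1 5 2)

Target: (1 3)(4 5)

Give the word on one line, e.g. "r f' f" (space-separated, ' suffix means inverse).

  after f': (1 2 5)
  after r': (1 3 2 5 4)
  after f: (1 3)(4 5)

f' r' f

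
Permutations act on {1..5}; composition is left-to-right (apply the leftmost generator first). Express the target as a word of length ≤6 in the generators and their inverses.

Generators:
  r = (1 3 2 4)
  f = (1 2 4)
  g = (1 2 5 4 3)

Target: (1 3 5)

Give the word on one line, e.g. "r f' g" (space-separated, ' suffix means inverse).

  after g': (1 3 4 5 2)
  after f: (1 3)(4 5)
  after r: (1 2 4 5)
  after r: (1 4 5 3 2)
  after g: (1 3 5)

g' f r r g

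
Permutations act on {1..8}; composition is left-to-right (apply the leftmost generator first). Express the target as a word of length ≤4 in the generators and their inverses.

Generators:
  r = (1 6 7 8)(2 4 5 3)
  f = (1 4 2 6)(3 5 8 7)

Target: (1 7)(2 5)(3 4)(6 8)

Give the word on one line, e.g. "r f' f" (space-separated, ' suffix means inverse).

  after r': (1 8 7 6)(2 3 5 4)
  after f': (1 5)(2 7)
  after r: (1 3 2 8)(4 5 6 7)
  after f': (1 7)(2 5)(3 4)(6 8)

r' f' r f'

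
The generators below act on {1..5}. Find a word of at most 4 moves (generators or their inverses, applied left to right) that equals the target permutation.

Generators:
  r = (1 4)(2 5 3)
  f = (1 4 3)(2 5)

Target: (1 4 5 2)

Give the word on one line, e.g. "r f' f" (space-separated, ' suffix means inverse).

r' f' r'

  after r': (1 4)(2 3 5)
  after f': (2 4 3)
  after r': (1 4 5 2)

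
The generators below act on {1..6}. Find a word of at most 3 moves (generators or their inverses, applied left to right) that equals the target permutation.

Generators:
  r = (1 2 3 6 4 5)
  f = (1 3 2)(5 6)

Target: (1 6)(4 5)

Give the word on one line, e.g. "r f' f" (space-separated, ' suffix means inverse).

f r

  after f: (1 3 2)(5 6)
  after r: (1 6)(4 5)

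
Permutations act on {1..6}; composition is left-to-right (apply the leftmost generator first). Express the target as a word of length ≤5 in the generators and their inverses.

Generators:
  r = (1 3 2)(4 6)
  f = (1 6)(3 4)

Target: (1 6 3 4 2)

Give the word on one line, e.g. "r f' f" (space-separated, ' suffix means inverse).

  after f': (1 6)(3 4)
  after r': (1 4)(2 3 6)
  after r': (1 6 3 4 2)

f' r' r'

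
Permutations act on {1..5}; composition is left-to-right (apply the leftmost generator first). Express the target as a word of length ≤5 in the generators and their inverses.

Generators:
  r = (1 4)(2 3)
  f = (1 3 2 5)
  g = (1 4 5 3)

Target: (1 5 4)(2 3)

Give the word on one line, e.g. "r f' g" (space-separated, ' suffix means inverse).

  after g: (1 4 5 3)
  after f: (1 4)(2 5)
  after r': (2 5 3)
  after f': (1 5)
  after r: (1 5 4)(2 3)

g f r' f' r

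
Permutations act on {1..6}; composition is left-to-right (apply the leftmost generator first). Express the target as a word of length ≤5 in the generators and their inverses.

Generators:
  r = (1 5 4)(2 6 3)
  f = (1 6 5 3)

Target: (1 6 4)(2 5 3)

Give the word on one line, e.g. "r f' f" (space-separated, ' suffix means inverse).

r' f r' f r'

  after r': (1 4 5)(2 3 6)
  after f: (1 4 3 5 6 2)
  after r': (1 5 2 4 6 3)
  after f: (1 3 6)(2 4 5)
  after r': (1 6 4)(2 5 3)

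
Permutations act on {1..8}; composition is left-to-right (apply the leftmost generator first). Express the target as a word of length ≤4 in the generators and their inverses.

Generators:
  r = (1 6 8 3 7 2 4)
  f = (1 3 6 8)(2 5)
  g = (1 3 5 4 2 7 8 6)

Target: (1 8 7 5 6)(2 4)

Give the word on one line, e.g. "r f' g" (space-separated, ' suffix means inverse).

  after g': (1 6 8 7 2 4 5 3)
  after f: (1 8 7 5 6)(2 4)

g' f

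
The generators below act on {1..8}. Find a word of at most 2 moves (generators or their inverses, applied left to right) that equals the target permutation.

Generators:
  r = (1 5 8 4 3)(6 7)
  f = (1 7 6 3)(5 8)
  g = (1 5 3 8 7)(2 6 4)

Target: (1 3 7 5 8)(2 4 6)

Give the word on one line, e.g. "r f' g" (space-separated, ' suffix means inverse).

g g

  after g: (1 5 3 8 7)(2 6 4)
  after g: (1 3 7 5 8)(2 4 6)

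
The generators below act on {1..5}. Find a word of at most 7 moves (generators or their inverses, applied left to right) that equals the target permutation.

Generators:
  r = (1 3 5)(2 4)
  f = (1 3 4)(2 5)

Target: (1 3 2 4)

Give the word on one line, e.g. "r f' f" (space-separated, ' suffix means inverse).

f' f' r r r

  after f': (1 4 3)(2 5)
  after f': (1 3 4)
  after r: (1 5)(2 4 3)
  after r: (3 4 5)
  after r: (1 3 2 4)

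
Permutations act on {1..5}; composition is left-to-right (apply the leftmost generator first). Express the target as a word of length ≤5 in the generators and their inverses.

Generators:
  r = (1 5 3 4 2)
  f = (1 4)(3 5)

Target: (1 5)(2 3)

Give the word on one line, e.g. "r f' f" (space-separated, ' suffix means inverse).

r r f'

  after r: (1 5 3 4 2)
  after r: (1 3 2 5 4)
  after f': (1 5)(2 3)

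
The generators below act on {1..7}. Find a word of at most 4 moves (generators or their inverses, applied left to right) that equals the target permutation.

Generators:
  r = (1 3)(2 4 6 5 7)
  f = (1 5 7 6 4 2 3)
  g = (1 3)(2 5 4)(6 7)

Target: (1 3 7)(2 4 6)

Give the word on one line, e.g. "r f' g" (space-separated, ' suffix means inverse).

  after r: (1 3)(2 4 6 5 7)
  after f: (3 5 6 7)
  after r: (1 3 7)(2 4 6)

r f r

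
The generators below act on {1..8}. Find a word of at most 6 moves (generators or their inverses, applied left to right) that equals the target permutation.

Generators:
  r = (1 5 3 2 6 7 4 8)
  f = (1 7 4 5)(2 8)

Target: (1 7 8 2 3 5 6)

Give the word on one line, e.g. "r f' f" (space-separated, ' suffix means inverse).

f r' f r

  after f: (1 7 4 5)(2 8)
  after r': (1 6 2 4)(3 5 8)
  after f: (1 6 8 3)(2 5)(4 7)
  after r: (1 7 8 2 3 5 6)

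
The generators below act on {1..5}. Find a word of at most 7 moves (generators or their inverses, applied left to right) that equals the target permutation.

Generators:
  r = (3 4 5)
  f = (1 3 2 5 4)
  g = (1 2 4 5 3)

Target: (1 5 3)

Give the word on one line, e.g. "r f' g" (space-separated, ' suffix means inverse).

  after r: (3 4 5)
  after g: (1 2 4 3 5)
  after r: (1 2 5)
  after r: (1 2 3 4 5)
  after f: (1 5 3)

r g r r f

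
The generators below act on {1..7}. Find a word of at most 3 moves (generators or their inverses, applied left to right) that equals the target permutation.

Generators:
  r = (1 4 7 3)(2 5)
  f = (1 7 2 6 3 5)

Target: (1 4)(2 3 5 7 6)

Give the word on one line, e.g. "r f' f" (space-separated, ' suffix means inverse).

r f'

  after r: (1 4 7 3)(2 5)
  after f': (1 4)(2 3 5 7 6)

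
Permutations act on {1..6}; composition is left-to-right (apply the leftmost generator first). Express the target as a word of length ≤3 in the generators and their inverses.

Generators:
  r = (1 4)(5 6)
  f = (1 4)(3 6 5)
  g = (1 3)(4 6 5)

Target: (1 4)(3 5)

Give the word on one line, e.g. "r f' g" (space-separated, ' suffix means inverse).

  after r: (1 4)(5 6)
  after f: (3 6)
  after f: (1 4)(3 5)

r f f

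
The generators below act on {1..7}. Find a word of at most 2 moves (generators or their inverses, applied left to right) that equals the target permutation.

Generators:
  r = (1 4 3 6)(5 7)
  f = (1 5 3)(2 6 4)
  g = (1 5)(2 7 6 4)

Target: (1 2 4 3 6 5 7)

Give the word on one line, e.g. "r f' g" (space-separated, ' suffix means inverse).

r' f'

  after r': (1 6 3 4)(5 7)
  after f': (1 2 4 3 6 5 7)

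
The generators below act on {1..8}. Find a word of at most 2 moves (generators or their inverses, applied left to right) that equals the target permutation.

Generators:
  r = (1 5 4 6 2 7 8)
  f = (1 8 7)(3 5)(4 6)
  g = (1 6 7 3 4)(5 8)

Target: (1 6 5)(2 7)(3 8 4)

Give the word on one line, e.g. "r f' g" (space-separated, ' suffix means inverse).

g' r

  after g': (1 4 3 7 6)(5 8)
  after r: (1 6 5)(2 7)(3 8 4)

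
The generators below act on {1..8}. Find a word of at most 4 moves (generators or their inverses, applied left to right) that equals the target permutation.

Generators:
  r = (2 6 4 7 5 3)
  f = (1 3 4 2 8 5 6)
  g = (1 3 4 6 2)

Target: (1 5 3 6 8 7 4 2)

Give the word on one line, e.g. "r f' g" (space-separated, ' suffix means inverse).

  after f': (1 6 5 8 2 4 3)
  after g': (1 4)(2 3)(5 8 6)
  after f': (1 3 4 6 8 5 2)
  after r': (1 5 3 6 8 7 4 2)

f' g' f' r'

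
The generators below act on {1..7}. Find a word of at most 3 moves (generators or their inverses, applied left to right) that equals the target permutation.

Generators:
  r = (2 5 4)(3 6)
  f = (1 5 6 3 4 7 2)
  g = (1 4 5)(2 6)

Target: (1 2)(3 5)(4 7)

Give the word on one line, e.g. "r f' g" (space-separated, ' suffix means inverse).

f r'

  after f: (1 5 6 3 4 7 2)
  after r': (1 2)(3 5)(4 7)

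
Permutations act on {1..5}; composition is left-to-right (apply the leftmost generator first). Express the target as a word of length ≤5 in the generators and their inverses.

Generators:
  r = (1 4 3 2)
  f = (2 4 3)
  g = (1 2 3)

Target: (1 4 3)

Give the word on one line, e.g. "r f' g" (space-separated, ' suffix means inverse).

g' f r' g r

  after g': (1 3 2)
  after f: (1 2)(3 4)
  after r': (1 3)
  after g: (2 3)
  after r: (1 4 3)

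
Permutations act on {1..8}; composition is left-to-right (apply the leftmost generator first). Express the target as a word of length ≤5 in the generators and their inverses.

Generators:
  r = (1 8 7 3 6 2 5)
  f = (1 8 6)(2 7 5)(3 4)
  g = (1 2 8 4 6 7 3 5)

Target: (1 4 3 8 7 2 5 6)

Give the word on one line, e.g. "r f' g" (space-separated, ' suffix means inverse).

  after r: (1 8 7 3 6 2 5)
  after g: (1 4 6 8 3 7 5 2)
  after r': (1 4 3 8 7 2 5 6)

r g r'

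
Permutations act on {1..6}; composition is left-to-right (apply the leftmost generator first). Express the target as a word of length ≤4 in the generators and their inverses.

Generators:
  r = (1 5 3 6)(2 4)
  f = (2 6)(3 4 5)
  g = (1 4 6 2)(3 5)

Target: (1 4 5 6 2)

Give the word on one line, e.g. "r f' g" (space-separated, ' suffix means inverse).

  after g': (1 2 6 4)(3 5)
  after r: (1 4 5 6 2)

g' r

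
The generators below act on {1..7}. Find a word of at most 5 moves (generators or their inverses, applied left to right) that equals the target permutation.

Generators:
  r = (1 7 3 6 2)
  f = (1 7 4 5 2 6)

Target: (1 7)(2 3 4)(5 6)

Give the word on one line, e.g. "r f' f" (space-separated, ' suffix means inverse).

  after r': (1 2 6 3 7)
  after r': (1 6 7 2 3)
  after f: (2 3 7 6 4 5)
  after f: (1 7)(2 3 4)(5 6)

r' r' f f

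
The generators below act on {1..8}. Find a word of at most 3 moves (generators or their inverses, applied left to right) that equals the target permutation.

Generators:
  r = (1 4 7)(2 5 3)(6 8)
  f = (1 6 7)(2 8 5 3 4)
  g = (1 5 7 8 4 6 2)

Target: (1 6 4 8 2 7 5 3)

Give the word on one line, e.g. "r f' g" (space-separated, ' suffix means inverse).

r g

  after r: (1 4 7)(2 5 3)(6 8)
  after g: (1 6 4 8 2 7 5 3)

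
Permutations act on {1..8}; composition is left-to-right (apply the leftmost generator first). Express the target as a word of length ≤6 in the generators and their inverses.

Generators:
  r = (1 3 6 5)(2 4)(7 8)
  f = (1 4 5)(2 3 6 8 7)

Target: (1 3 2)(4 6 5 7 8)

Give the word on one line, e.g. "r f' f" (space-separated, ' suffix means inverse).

  after r': (1 5 6 3)(2 4)(7 8)
  after f: (2 5 8)(3 4)
  after r': (1 5 7 8 4)(2 6 3)
  after r': (1 6)(2 3 4 5 8)
  after r': (1 3 2)(4 6 5 7 8)

r' f r' r' r'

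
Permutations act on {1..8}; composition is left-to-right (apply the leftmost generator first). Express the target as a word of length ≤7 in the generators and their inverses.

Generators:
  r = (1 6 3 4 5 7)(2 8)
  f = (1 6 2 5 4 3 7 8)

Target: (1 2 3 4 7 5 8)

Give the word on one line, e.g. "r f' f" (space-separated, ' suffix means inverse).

r' r' f r f'

  after r': (1 7 5 4 3 6)(2 8)
  after r': (1 5 3)(4 6 7)
  after f: (1 4 2 5 7 3 6 8)
  after r: (1 5)(2 7 4 8 6)
  after f': (1 2 3 4 7 5 8)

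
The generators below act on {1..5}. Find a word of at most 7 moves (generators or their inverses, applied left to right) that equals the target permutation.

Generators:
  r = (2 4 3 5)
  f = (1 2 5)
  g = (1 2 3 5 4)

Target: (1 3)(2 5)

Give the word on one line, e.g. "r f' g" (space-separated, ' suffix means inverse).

g g r' g' r'

  after g: (1 2 3 5 4)
  after g: (1 3 4 2 5)
  after r': (1 4 5)(2 3)
  after g': (1 5 4 3)
  after r': (1 3)(2 5)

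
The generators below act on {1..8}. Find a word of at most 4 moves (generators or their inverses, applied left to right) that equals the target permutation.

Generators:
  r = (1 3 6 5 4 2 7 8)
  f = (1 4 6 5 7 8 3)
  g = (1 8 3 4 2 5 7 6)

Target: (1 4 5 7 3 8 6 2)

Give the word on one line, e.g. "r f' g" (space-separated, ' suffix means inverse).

r r g f

  after r: (1 3 6 5 4 2 7 8)
  after r: (1 6 4 7)(2 8 3 5)
  after g: (2 3 7 8 4 6)
  after f: (1 4 5 7 3 8 6 2)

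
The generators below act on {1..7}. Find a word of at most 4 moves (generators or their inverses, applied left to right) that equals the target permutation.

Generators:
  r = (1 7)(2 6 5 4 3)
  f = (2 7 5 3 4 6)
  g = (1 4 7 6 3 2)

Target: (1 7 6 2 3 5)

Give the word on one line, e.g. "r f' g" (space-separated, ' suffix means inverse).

g' r g'

  after g': (1 2 3 6 7 4)
  after r: (1 6)(3 5 4 7)
  after g': (1 7 6 2 3 5)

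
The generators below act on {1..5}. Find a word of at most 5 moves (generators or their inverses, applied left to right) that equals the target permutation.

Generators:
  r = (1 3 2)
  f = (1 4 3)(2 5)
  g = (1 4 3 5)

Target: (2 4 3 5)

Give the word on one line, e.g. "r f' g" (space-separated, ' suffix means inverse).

f' g' g'

  after f': (1 3 4)(2 5)
  after g': (1 4 5 2 3)
  after g': (2 4 3 5)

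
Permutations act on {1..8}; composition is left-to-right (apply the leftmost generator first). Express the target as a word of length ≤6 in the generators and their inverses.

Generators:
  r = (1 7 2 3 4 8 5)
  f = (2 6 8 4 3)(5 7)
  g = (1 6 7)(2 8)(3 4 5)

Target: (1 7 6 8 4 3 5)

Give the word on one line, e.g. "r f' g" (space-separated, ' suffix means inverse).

  after g': (1 7 6)(2 8)(3 5 4)
  after r: (1 2 5 8 3)(6 7)
  after f': (1 3)(2 7)(4 8)(5 6)
  after g': (1 5)(2 6 4)(3 7 8)
  after f': (1 7 6 8 4 3 5)

g' r f' g' f'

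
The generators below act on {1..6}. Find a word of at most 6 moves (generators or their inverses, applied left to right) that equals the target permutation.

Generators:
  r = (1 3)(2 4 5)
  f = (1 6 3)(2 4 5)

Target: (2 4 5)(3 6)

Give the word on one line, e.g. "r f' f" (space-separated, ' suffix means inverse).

  after r: (1 3)(2 4 5)
  after f': (1 6)
  after r': (1 6 3)(2 5 4)
  after f: (1 3 6)
  after r: (2 4 5)(3 6)

r f' r' f r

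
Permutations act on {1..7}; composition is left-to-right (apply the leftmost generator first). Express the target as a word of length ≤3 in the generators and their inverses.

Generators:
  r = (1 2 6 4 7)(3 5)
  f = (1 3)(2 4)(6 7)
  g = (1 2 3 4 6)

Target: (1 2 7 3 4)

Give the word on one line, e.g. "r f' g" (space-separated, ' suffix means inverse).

  after f': (1 3)(2 4)(6 7)
  after g: (1 4 3 2 6 7)
  after f': (1 2 7 3 4)

f' g f'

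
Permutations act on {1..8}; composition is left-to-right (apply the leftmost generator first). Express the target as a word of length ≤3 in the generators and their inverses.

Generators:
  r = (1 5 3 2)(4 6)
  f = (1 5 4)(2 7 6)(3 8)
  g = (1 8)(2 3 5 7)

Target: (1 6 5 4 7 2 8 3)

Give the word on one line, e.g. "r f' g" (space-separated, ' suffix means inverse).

r' f'

  after r': (1 2 3 5)(4 6)
  after f': (1 6 5 4 7 2 8 3)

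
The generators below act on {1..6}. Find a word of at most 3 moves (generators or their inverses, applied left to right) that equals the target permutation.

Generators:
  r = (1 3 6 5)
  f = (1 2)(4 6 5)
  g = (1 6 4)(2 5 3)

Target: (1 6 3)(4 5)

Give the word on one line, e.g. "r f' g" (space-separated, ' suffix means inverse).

r' f f

  after r': (1 5 6 3)
  after f: (1 4 6 3 2)
  after f: (1 6 3)(4 5)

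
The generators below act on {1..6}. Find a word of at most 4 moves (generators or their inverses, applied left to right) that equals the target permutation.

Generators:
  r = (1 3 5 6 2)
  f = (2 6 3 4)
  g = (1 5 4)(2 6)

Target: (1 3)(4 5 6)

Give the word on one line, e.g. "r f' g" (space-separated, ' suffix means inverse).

  after f': (2 4 3 6)
  after g': (1 4 3 2 5)
  after r: (1 4 5 3)(2 6)
  after f': (1 3)(4 5 6)

f' g' r f'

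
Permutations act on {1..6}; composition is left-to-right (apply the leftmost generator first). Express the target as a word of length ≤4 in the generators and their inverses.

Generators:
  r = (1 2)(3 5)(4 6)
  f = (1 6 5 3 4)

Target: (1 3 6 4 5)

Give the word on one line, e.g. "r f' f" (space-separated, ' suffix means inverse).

f' f' r r

  after f': (1 4 3 5 6)
  after f': (1 3 6 4 5)
  after r: (1 5 2)(3 4)
  after r: (1 3 6 4 5)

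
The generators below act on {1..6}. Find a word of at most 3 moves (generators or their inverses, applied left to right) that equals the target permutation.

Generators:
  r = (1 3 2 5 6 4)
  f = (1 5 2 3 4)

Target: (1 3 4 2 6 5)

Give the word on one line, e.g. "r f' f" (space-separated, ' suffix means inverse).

  after f: (1 5 2 3 4)
  after f: (1 2 4 5 3)
  after r': (1 3 4 2 6 5)

f f r'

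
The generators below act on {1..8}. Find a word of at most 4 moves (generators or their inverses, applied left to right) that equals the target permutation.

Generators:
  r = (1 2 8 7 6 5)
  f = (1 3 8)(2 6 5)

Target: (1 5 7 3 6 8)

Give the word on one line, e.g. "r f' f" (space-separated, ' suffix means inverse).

  after f': (1 8 3)(2 5 6)
  after r': (1 2 6)(3 5 7 8)
  after f': (1 5 7 3 6 8)

f' r' f'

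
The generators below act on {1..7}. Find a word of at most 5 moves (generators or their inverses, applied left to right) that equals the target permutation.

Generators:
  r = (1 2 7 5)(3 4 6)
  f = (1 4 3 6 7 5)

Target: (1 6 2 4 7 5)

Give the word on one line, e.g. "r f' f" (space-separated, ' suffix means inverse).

f r' f

  after f: (1 4 3 6 7 5)
  after r': (1 3 4 6 2)
  after f: (1 6 2 4 7 5)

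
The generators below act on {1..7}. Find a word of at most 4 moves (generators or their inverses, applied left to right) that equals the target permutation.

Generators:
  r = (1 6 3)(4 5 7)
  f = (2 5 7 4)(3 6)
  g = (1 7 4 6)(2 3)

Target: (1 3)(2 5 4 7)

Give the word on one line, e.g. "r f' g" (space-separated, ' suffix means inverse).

r' r' f

  after r': (1 3 6)(4 7 5)
  after r': (1 6 3)(4 5 7)
  after f: (1 3)(2 5 4 7)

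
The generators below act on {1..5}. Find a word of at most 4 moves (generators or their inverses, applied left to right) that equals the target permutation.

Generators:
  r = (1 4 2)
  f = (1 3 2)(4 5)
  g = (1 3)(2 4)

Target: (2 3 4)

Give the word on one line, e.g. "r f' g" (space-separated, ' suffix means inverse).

  after g: (1 3)(2 4)
  after r': (1 3 2)
  after g: (2 3 4)

g r' g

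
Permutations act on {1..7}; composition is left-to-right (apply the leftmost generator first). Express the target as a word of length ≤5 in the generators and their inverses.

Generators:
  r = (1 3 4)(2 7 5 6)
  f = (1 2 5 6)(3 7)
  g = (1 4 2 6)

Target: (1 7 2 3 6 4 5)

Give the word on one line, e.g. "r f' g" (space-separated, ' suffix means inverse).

  after r: (1 3 4)(2 7 5 6)
  after g': (1 3)(2 7 5)(4 6)
  after f': (1 7 2 3 6 4 5)

r g' f'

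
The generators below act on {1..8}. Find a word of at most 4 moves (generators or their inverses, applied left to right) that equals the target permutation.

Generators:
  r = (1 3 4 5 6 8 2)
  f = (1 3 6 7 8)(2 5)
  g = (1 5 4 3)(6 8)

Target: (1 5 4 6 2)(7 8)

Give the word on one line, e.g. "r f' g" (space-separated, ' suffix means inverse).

r' f

  after r': (1 2 8 6 5 4 3)
  after f: (1 5 4 6 2)(7 8)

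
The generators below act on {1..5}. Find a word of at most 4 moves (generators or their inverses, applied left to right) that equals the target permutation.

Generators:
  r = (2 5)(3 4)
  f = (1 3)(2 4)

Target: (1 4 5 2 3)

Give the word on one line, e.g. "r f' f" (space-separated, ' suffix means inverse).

f' r' f' f'

  after f': (1 3)(2 4)
  after r': (1 4 5 2 3)
  after f': (1 2)(4 5)
  after f': (1 4 5 2 3)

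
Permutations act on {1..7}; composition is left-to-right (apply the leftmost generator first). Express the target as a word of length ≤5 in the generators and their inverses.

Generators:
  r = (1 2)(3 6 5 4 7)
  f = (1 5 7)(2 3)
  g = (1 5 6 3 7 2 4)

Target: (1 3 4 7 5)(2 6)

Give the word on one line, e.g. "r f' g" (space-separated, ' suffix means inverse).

r r f' g'

  after r: (1 2)(3 6 5 4 7)
  after r: (3 5 7 6 4)
  after f': (1 7 6 4 2 3)
  after g': (1 3 4 7 5)(2 6)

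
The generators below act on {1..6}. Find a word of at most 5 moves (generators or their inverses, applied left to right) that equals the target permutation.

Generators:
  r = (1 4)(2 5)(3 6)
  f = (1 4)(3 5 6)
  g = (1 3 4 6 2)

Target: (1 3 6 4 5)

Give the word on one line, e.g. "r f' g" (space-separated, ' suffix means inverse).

f g' f f r'

  after f: (1 4)(3 5 6)
  after g': (1 3 5 4 2 6)
  after f: (1 5)(2 3 6 4)
  after f: (1 6)(2 5 4)
  after r': (1 3 6 4 5)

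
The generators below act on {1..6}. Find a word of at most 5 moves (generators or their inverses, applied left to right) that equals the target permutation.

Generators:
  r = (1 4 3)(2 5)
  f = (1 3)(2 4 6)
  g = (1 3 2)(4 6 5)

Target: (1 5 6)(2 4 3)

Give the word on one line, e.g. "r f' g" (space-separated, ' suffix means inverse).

f r' r' g' r

  after f: (1 3)(2 4 6)
  after r': (1 4 6 5 2)
  after r': (2 3 4 6)
  after g': (1 2)(3 5 6)
  after r: (1 5 6)(2 4 3)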